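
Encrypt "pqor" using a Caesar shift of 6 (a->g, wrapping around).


Input: 'pqor', shift = 6
Operation: for each letter, (position + 6) mod 26
Mapping: 'p'(15+6=21)->'v', 'q'(16+6=22)->'w', 'o'(14+6=20)->'u', 'r'(17+6=23)->'x'
Result: vwux


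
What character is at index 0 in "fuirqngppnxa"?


Input string: 'fuirqngppnxa'
Operation: get character at index 0
Index mapping: s[0]='f'
Result: 'f'


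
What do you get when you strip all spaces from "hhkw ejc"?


Input string: 'hhkw ejc'
Operation: remove all spaces
Words: 'hhkw', 'ejc'
Join without spaces: hhkwejc


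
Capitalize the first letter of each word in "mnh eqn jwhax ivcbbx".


Input string: 'mnh eqn jwhax ivcbbx'
Operation: capitalize first letter of each word
Word transformations: 'mnh'->'Mnh', 'eqn'->'Eqn', 'jwhax'->'Jwhax', 'ivcbbx'->'Ivcbbx'
Result: Mnh Eqn Jwhax Ivcbbx


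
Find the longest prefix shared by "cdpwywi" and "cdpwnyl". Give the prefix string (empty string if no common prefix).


String 1: 'cdpwywi'
String 2: 'cdpwnyl'
Compare position by position:
pos 0: 'c' vs 'c' match
pos 1: 'd' vs 'd' match
pos 2: 'p' vs 'p' match
pos 3: 'w' vs 'w' match
pos 4: 'y' vs 'n' differ -> stop
Longest common prefix: "cdpw" (length 4)


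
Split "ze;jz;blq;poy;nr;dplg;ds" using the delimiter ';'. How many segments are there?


Input string: 'ze;jz;blq;poy;nr;dplg;ds'
Delimiter: ';'
Split result: 'ze', 'jz', 'blq', 'poy', 'nr', 'dplg', 'ds'
Number of parts: 7


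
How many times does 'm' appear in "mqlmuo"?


Input string: 'mqlmuo'
Target character: 'm'
Scan each position: s[0]='m', s[3]='m'
Matches found at indices: 0, 3
Total: 2


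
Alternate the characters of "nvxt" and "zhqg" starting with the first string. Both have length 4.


String 1: 'nvxt'
String 2: 'zhqg'
Operation: alternate characters
Pairs: 'n'+'z', 'v'+'h', 'x'+'q', 't'+'g'
Result: nzvhxqtg


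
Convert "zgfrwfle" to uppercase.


Input string: 'zgfrwfle'
Operation: convert each letter to uppercase
Mapping: 'z'->'Z', 'g'->'G', 'f'->'F', 'r'->'R', 'w'->'W', 'f'->'F', 'l'->'L', 'e'->'E'
Result: ZGFRWFLE


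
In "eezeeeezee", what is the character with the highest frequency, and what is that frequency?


Input: 'eezeeeezee'
Operation: tally each character
Counts: 'e':8, 'z':2
Maximum: 'e' appears 8 times


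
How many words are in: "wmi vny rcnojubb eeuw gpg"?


Input string: 'wmi vny rcnojubb eeuw gpg'
Operation: split by spaces
Words found: 'wmi', 'vny', 'rcnojubb', 'eeuw', 'gpg'
Word count: 5


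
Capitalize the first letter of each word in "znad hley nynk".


Input string: 'znad hley nynk'
Operation: capitalize first letter of each word
Word transformations: 'znad'->'Znad', 'hley'->'Hley', 'nynk'->'Nynk'
Result: Znad Hley Nynk


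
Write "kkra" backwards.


Input string: 'kkra'
Operation: reverse character order
Original order: 'k' -> 'k' -> 'r' -> 'a'
Reversed order: 'a' -> 'r' -> 'k' -> 'k'
Result: arkk


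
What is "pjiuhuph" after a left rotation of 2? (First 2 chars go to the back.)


Input: 'pjiuhuph', shift = 2
Operation: split at index 2 and swap parts
Front part s[0:2] = 'pj'
Back part s[2:] = 'iuhuph'
Rotated = back + front = 'iuhuph' + 'pj'
Result: iuhuphpj


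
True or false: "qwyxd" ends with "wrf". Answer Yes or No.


Input string: 'qwyxd'
Suffix to check: 'wrf'
Last 3 characters of input: 'yxd'
Match: False
Result: No


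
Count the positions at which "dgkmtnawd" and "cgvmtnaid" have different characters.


String 1: 'dgkmtnawd'
String 2: 'cgvmtnaid'
Compare each position: pos 0: 'd'!='c', pos 1: 'g'=='g', pos 2: 'k'!='v', pos 3: 'm'=='m', pos 4: 't'=='t', pos 5: 'n'=='n', pos 6: 'a'=='a', pos 7: 'w'!='i', pos 8: 'd'=='d'
Differing positions: 3
Hamming distance: 3


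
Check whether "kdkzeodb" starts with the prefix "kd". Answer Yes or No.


Input string: 'kdkzeodb'
Prefix to check: 'kd'
First 2 characters of input: 'kd'
Match: True
Result: Yes


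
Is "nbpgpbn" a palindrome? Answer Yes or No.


Input string: 'nbpgpbn'
Reversed: 'nbpgpbn'
Compare pairs: s[0]='n' vs s[6]='n' (match), s[1]='b' vs s[5]='b' (match), s[2]='p' vs s[4]='p' (match)
Palindrome: Yes


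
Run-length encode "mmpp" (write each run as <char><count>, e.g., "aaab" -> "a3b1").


Input: 'mmpp'
Operation: identify consecutive runs
Runs: 'mm' -> m2, 'pp' -> p2
Encoded: m2p2


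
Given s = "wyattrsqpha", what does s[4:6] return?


Input string: 'wyattrsqpha'
Operation: slice [4:6]
Extract characters: s[4]='t', s[5]='r'
Result: tr


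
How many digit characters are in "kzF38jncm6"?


Input string: 'kzF38jncm6'
Operation: count digit characters (0-9)
Scan: 'k', 'z', 'F', '3'(digit), '8'(digit), 'j', 'n', 'c', 'm', '6'(digit)
Digits found: 3
Result: 3


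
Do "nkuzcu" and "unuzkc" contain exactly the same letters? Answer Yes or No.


String 1: 'nkuzcu' -> sorted: 'cknuuz'
String 2: 'unuzkc' -> sorted: 'cknuuz'
Compare sorted forms: 'cknuuz' == 'cknuuz'
Anagram: Yes


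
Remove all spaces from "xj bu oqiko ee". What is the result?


Input string: 'xj bu oqiko ee'
Operation: remove all spaces
Words: 'xj', 'bu', 'oqiko', 'ee'
Join without spaces: xjbuoqikoee


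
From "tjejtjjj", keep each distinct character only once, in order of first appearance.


Input: 'tjejtjjj'
Operation: keep first occurrence of each character
Scan: s[0]='t' new -> keep; s[1]='j' new -> keep; s[2]='e' new -> keep; s[3]='j' seen -> skip; s[4]='t' seen -> skip; s[5]='j' seen -> skip; s[6]='j' seen -> skip; s[7]='j' seen -> skip
Result: tje


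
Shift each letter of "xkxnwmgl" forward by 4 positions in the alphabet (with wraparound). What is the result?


Input: 'xkxnwmgl', shift = 4
Operation: for each letter, (position + 4) mod 26
Mapping: 'x'(23+4=27, 27 mod 26=1)->'b', 'k'(10+4=14)->'o', 'x'(23+4=27, 27 mod 26=1)->'b', 'n'(13+4=17)->'r', 'w'(22+4=26, 26 mod 26=0)->'a', 'm'(12+4=16)->'q', 'g'(6+4=10)->'k', 'l'(11+4=15)->'p'
Result: bobraqkp


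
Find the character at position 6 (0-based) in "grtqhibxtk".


Input string: 'grtqhibxtk'
Operation: get character at index 6
Index mapping: s[0]='g', s[1]='r', s[2]='t', s[3]='q', s[4]='h', s[5]='i', s[6]='b'
Result: 'b'


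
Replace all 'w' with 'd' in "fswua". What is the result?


Input string: 'fswua'
Operation: replace 'w' with 'd'
Positions of 'w': 2
After replacement: fsdua


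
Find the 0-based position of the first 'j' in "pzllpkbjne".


Input string: 'pzllpkbjne'
Target: 'j'
Scanning left to right: s[0]='p', s[1]='z', s[2]='l', s[3]='l', s[4]='p', s[5]='k', s[6]='b', s[7]='j'
First match at index: 7


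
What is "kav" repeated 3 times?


Input string: 'kav'
Operation: repeat 3 times
Concatenation: 'kav' + 'kav' + 'kav'
Result: kavkavkav


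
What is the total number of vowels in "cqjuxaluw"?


Input string: 'cqjuxaluw'
Operation: count vowels (a, e, i, o, u)
Scan: s[0]='c', s[1]='q', s[2]='j', s[3]='u' (vowel), s[4]='x', s[5]='a' (vowel), s[6]='l', s[7]='u' (vowel), s[8]='w'
Vowels found: 3
Result: 3


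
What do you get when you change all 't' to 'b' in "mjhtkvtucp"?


Input string: 'mjhtkvtucp'
Operation: replace 't' with 'b'
Positions of 't': 3, 6
After replacement: mjhbkvbucp


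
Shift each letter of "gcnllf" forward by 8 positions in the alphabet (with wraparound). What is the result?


Input: 'gcnllf', shift = 8
Operation: for each letter, (position + 8) mod 26
Mapping: 'g'(6+8=14)->'o', 'c'(2+8=10)->'k', 'n'(13+8=21)->'v', 'l'(11+8=19)->'t', 'l'(11+8=19)->'t', 'f'(5+8=13)->'n'
Result: okvttn


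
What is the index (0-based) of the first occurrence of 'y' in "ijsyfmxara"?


Input string: 'ijsyfmxara'
Target: 'y'
Scanning left to right: s[0]='i', s[1]='j', s[2]='s', s[3]='y'
First match at index: 3


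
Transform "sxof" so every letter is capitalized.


Input string: 'sxof'
Operation: convert each letter to uppercase
Mapping: 's'->'S', 'x'->'X', 'o'->'O', 'f'->'F'
Result: SXOF


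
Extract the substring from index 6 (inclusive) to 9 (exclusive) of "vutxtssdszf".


Input string: 'vutxtssdszf'
Operation: slice [6:9]
Extract characters: s[6]='s', s[7]='d', s[8]='s'
Result: sds


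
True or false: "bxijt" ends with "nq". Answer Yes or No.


Input string: 'bxijt'
Suffix to check: 'nq'
Last 2 characters of input: 'jt'
Match: False
Result: No


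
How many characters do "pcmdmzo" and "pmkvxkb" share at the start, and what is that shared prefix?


String 1: 'pcmdmzo'
String 2: 'pmkvxkb'
Compare position by position:
pos 0: 'p' vs 'p' match
pos 1: 'c' vs 'm' differ -> stop
Longest common prefix: "p" (length 1)


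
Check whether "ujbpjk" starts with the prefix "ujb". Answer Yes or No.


Input string: 'ujbpjk'
Prefix to check: 'ujb'
First 3 characters of input: 'ujb'
Match: True
Result: Yes


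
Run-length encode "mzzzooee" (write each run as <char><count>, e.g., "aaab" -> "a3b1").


Input: 'mzzzooee'
Operation: identify consecutive runs
Runs: 'm' -> m1, 'zzz' -> z3, 'oo' -> o2, 'ee' -> e2
Encoded: m1z3o2e2


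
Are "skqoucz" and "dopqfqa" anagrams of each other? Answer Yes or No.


String 1: 'skqoucz' -> sorted: 'ckoqsuz'
String 2: 'dopqfqa' -> sorted: 'adfopqq'
Compare sorted forms: 'ckoqsuz' != 'adfopqq'
Anagram: No


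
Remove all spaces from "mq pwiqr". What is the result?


Input string: 'mq pwiqr'
Operation: remove all spaces
Words: 'mq', 'pwiqr'
Join without spaces: mqpwiqr


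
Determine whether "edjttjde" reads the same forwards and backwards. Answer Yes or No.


Input string: 'edjttjde'
Reversed: 'edjttjde'
Compare pairs: s[0]='e' vs s[7]='e' (match), s[1]='d' vs s[6]='d' (match), s[2]='j' vs s[5]='j' (match), s[3]='t' vs s[4]='t' (match)
Palindrome: Yes


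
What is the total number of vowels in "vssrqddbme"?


Input string: 'vssrqddbme'
Operation: count vowels (a, e, i, o, u)
Scan: s[0]='v', s[1]='s', s[2]='s', s[3]='r', s[4]='q', s[5]='d', s[6]='d', s[7]='b', s[8]='m', s[9]='e' (vowel)
Vowels found: 1
Result: 1


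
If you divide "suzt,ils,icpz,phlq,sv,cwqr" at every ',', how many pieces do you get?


Input string: 'suzt,ils,icpz,phlq,sv,cwqr'
Delimiter: ','
Split result: 'suzt', 'ils', 'icpz', 'phlq', 'sv', 'cwqr'
Number of parts: 6


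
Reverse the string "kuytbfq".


Input string: 'kuytbfq'
Operation: reverse character order
Original order: 'k' -> 'u' -> 'y' -> 't' -> 'b' -> 'f' -> 'q'
Reversed order: 'q' -> 'f' -> 'b' -> 't' -> 'y' -> 'u' -> 'k'
Result: qfbtyuk


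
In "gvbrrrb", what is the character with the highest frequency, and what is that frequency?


Input: 'gvbrrrb'
Operation: tally each character
Counts: 'b':2, 'g':1, 'r':3, 'v':1
Maximum: 'r' appears 3 times


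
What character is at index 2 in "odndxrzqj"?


Input string: 'odndxrzqj'
Operation: get character at index 2
Index mapping: s[0]='o', s[1]='d', s[2]='n'
Result: 'n'


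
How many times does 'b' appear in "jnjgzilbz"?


Input string: 'jnjgzilbz'
Target character: 'b'
Scan each position: s[7]='b'
Matches found at indices: 7
Total: 1


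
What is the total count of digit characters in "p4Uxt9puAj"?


Input string: 'p4Uxt9puAj'
Operation: count digit characters (0-9)
Scan: 'p', '4'(digit), 'U', 'x', 't', '9'(digit), 'p', 'u', 'A', 'j'
Digits found: 2
Result: 2


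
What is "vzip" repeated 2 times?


Input string: 'vzip'
Operation: repeat 2 times
Concatenation: 'vzip' + 'vzip'
Result: vzipvzip


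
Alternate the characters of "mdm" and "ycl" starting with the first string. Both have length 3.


String 1: 'mdm'
String 2: 'ycl'
Operation: alternate characters
Pairs: 'm'+'y', 'd'+'c', 'm'+'l'
Result: mydcml


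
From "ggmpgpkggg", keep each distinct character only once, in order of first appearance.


Input: 'ggmpgpkggg'
Operation: keep first occurrence of each character
Scan: s[0]='g' new -> keep; s[1]='g' seen -> skip; s[2]='m' new -> keep; s[3]='p' new -> keep; s[4]='g' seen -> skip; s[5]='p' seen -> skip; s[6]='k' new -> keep; s[7]='g' seen -> skip; s[8]='g' seen -> skip; s[9]='g' seen -> skip
Result: gmpk


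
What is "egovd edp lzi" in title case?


Input string: 'egovd edp lzi'
Operation: capitalize first letter of each word
Word transformations: 'egovd'->'Egovd', 'edp'->'Edp', 'lzi'->'Lzi'
Result: Egovd Edp Lzi


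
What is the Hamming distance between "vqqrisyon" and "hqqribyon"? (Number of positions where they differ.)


String 1: 'vqqrisyon'
String 2: 'hqqribyon'
Compare each position: pos 0: 'v'!='h', pos 1: 'q'=='q', pos 2: 'q'=='q', pos 3: 'r'=='r', pos 4: 'i'=='i', pos 5: 's'!='b', pos 6: 'y'=='y', pos 7: 'o'=='o', pos 8: 'n'=='n'
Differing positions: 2
Hamming distance: 2


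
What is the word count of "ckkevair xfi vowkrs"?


Input string: 'ckkevair xfi vowkrs'
Operation: split by spaces
Words found: 'ckkevair', 'xfi', 'vowkrs'
Word count: 3


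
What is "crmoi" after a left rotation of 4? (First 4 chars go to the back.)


Input: 'crmoi', shift = 4
Operation: split at index 4 and swap parts
Front part s[0:4] = 'crmo'
Back part s[4:] = 'i'
Rotated = back + front = 'i' + 'crmo'
Result: icrmo


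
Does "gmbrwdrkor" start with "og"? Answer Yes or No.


Input string: 'gmbrwdrkor'
Prefix to check: 'og'
First 2 characters of input: 'gm'
Match: False
Result: No


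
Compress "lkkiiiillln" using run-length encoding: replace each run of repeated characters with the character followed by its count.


Input: 'lkkiiiillln'
Operation: identify consecutive runs
Runs: 'l' -> l1, 'kk' -> k2, 'iiii' -> i4, 'lll' -> l3, 'n' -> n1
Encoded: l1k2i4l3n1


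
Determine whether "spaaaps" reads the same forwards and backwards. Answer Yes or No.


Input string: 'spaaaps'
Reversed: 'spaaaps'
Compare pairs: s[0]='s' vs s[6]='s' (match), s[1]='p' vs s[5]='p' (match), s[2]='a' vs s[4]='a' (match)
Palindrome: Yes


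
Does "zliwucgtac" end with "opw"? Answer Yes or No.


Input string: 'zliwucgtac'
Suffix to check: 'opw'
Last 3 characters of input: 'tac'
Match: False
Result: No


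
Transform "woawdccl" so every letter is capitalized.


Input string: 'woawdccl'
Operation: convert each letter to uppercase
Mapping: 'w'->'W', 'o'->'O', 'a'->'A', 'w'->'W', 'd'->'D', 'c'->'C', 'c'->'C', 'l'->'L'
Result: WOAWDCCL


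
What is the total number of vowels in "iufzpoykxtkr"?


Input string: 'iufzpoykxtkr'
Operation: count vowels (a, e, i, o, u)
Scan: s[0]='i' (vowel), s[1]='u' (vowel), s[2]='f', s[3]='z', s[4]='p', s[5]='o' (vowel), s[6]='y', s[7]='k', s[8]='x', s[9]='t', s[10]='k', s[11]='r'
Vowels found: 3
Result: 3


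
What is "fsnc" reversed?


Input string: 'fsnc'
Operation: reverse character order
Original order: 'f' -> 's' -> 'n' -> 'c'
Reversed order: 'c' -> 'n' -> 's' -> 'f'
Result: cnsf


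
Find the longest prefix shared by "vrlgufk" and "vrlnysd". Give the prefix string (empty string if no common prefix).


String 1: 'vrlgufk'
String 2: 'vrlnysd'
Compare position by position:
pos 0: 'v' vs 'v' match
pos 1: 'r' vs 'r' match
pos 2: 'l' vs 'l' match
pos 3: 'g' vs 'n' differ -> stop
Longest common prefix: "vrl" (length 3)


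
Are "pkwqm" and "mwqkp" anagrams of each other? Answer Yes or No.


String 1: 'pkwqm' -> sorted: 'kmpqw'
String 2: 'mwqkp' -> sorted: 'kmpqw'
Compare sorted forms: 'kmpqw' == 'kmpqw'
Anagram: Yes


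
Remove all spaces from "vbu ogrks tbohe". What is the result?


Input string: 'vbu ogrks tbohe'
Operation: remove all spaces
Words: 'vbu', 'ogrks', 'tbohe'
Join without spaces: vbuogrkstbohe


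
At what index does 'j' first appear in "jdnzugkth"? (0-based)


Input string: 'jdnzugkth'
Target: 'j'
Scanning left to right: s[0]='j'
First match at index: 0


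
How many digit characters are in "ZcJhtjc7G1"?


Input string: 'ZcJhtjc7G1'
Operation: count digit characters (0-9)
Scan: 'Z', 'c', 'J', 'h', 't', 'j', 'c', '7'(digit), 'G', '1'(digit)
Digits found: 2
Result: 2


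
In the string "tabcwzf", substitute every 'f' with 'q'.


Input string: 'tabcwzf'
Operation: replace 'f' with 'q'
Positions of 'f': 6
After replacement: tabcwzq


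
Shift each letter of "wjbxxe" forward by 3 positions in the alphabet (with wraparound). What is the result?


Input: 'wjbxxe', shift = 3
Operation: for each letter, (position + 3) mod 26
Mapping: 'w'(22+3=25)->'z', 'j'(9+3=12)->'m', 'b'(1+3=4)->'e', 'x'(23+3=26, 26 mod 26=0)->'a', 'x'(23+3=26, 26 mod 26=0)->'a', 'e'(4+3=7)->'h'
Result: zmeaah


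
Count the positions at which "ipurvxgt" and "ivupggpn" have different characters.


String 1: 'ipurvxgt'
String 2: 'ivupggpn'
Compare each position: pos 0: 'i'=='i', pos 1: 'p'!='v', pos 2: 'u'=='u', pos 3: 'r'!='p', pos 4: 'v'!='g', pos 5: 'x'!='g', pos 6: 'g'!='p', pos 7: 't'!='n'
Differing positions: 6
Hamming distance: 6


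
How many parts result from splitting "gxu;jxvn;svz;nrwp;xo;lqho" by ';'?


Input string: 'gxu;jxvn;svz;nrwp;xo;lqho'
Delimiter: ';'
Split result: 'gxu', 'jxvn', 'svz', 'nrwp', 'xo', 'lqho'
Number of parts: 6


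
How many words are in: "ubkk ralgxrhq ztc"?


Input string: 'ubkk ralgxrhq ztc'
Operation: split by spaces
Words found: 'ubkk', 'ralgxrhq', 'ztc'
Word count: 3


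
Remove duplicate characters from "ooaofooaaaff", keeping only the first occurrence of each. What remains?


Input: 'ooaofooaaaff'
Operation: keep first occurrence of each character
Scan: s[0]='o' new -> keep; s[1]='o' seen -> skip; s[2]='a' new -> keep; s[3]='o' seen -> skip; s[4]='f' new -> keep; s[5]='o' seen -> skip; s[6]='o' seen -> skip; s[7]='a' seen -> skip; s[8]='a' seen -> skip; s[9]='a' seen -> skip; s[10]='f' seen -> skip; s[11]='f' seen -> skip
Result: oaf


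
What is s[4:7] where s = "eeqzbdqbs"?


Input string: 'eeqzbdqbs'
Operation: slice [4:7]
Extract characters: s[4]='b', s[5]='d', s[6]='q'
Result: bdq


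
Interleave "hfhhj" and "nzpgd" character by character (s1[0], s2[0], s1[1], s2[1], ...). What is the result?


String 1: 'hfhhj'
String 2: 'nzpgd'
Operation: alternate characters
Pairs: 'h'+'n', 'f'+'z', 'h'+'p', 'h'+'g', 'j'+'d'
Result: hnfzhphgjd


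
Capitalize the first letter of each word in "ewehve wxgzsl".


Input string: 'ewehve wxgzsl'
Operation: capitalize first letter of each word
Word transformations: 'ewehve'->'Ewehve', 'wxgzsl'->'Wxgzsl'
Result: Ewehve Wxgzsl


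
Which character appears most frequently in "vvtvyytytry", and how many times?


Input: 'vvtvyytytry'
Operation: tally each character
Counts: 'r':1, 't':3, 'v':3, 'y':4
Maximum: 'y' appears 4 times


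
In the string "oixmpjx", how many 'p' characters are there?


Input string: 'oixmpjx'
Target character: 'p'
Scan each position: s[4]='p'
Matches found at indices: 4
Total: 1


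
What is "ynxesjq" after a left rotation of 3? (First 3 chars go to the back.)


Input: 'ynxesjq', shift = 3
Operation: split at index 3 and swap parts
Front part s[0:3] = 'ynx'
Back part s[3:] = 'esjq'
Rotated = back + front = 'esjq' + 'ynx'
Result: esjqynx


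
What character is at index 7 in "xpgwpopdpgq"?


Input string: 'xpgwpopdpgq'
Operation: get character at index 7
Index mapping: s[0]='x', s[1]='p', s[2]='g', s[3]='w', s[4]='p', s[5]='o', s[6]='p', s[7]='d'
Result: 'd'


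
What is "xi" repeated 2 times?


Input string: 'xi'
Operation: repeat 2 times
Concatenation: 'xi' + 'xi'
Result: xixi


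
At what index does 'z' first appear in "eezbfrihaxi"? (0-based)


Input string: 'eezbfrihaxi'
Target: 'z'
Scanning left to right: s[0]='e', s[1]='e', s[2]='z'
First match at index: 2


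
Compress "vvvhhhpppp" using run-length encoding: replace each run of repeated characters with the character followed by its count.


Input: 'vvvhhhpppp'
Operation: identify consecutive runs
Runs: 'vvv' -> v3, 'hhh' -> h3, 'pppp' -> p4
Encoded: v3h3p4


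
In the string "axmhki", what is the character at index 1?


Input string: 'axmhki'
Operation: get character at index 1
Index mapping: s[0]='a', s[1]='x'
Result: 'x'


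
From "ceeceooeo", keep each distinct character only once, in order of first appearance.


Input: 'ceeceooeo'
Operation: keep first occurrence of each character
Scan: s[0]='c' new -> keep; s[1]='e' new -> keep; s[2]='e' seen -> skip; s[3]='c' seen -> skip; s[4]='e' seen -> skip; s[5]='o' new -> keep; s[6]='o' seen -> skip; s[7]='e' seen -> skip; s[8]='o' seen -> skip
Result: ceo


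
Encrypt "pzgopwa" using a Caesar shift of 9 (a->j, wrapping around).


Input: 'pzgopwa', shift = 9
Operation: for each letter, (position + 9) mod 26
Mapping: 'p'(15+9=24)->'y', 'z'(25+9=34, 34 mod 26=8)->'i', 'g'(6+9=15)->'p', 'o'(14+9=23)->'x', 'p'(15+9=24)->'y', 'w'(22+9=31, 31 mod 26=5)->'f', 'a'(0+9=9)->'j'
Result: yipxyfj


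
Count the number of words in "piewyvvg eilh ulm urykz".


Input string: 'piewyvvg eilh ulm urykz'
Operation: split by spaces
Words found: 'piewyvvg', 'eilh', 'ulm', 'urykz'
Word count: 4


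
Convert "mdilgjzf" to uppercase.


Input string: 'mdilgjzf'
Operation: convert each letter to uppercase
Mapping: 'm'->'M', 'd'->'D', 'i'->'I', 'l'->'L', 'g'->'G', 'j'->'J', 'z'->'Z', 'f'->'F'
Result: MDILGJZF


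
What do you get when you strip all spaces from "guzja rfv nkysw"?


Input string: 'guzja rfv nkysw'
Operation: remove all spaces
Words: 'guzja', 'rfv', 'nkysw'
Join without spaces: guzjarfvnkysw


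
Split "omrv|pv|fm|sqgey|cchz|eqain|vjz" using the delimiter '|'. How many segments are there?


Input string: 'omrv|pv|fm|sqgey|cchz|eqain|vjz'
Delimiter: '|'
Split result: 'omrv', 'pv', 'fm', 'sqgey', 'cchz', 'eqain', 'vjz'
Number of parts: 7


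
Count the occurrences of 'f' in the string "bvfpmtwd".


Input string: 'bvfpmtwd'
Target character: 'f'
Scan each position: s[2]='f'
Matches found at indices: 2
Total: 1


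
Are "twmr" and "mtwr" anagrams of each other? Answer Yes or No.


String 1: 'twmr' -> sorted: 'mrtw'
String 2: 'mtwr' -> sorted: 'mrtw'
Compare sorted forms: 'mrtw' == 'mrtw'
Anagram: Yes


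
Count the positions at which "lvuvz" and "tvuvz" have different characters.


String 1: 'lvuvz'
String 2: 'tvuvz'
Compare each position: pos 0: 'l'!='t', pos 1: 'v'=='v', pos 2: 'u'=='u', pos 3: 'v'=='v', pos 4: 'z'=='z'
Differing positions: 1
Hamming distance: 1


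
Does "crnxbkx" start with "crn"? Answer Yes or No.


Input string: 'crnxbkx'
Prefix to check: 'crn'
First 3 characters of input: 'crn'
Match: True
Result: Yes


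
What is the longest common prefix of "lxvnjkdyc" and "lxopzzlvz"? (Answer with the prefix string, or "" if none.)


String 1: 'lxvnjkdyc'
String 2: 'lxopzzlvz'
Compare position by position:
pos 0: 'l' vs 'l' match
pos 1: 'x' vs 'x' match
pos 2: 'v' vs 'o' differ -> stop
Longest common prefix: "lx" (length 2)


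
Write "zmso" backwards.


Input string: 'zmso'
Operation: reverse character order
Original order: 'z' -> 'm' -> 's' -> 'o'
Reversed order: 'o' -> 's' -> 'm' -> 'z'
Result: osmz


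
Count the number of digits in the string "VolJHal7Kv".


Input string: 'VolJHal7Kv'
Operation: count digit characters (0-9)
Scan: 'V', 'o', 'l', 'J', 'H', 'a', 'l', '7'(digit), 'K', 'v'
Digits found: 1
Result: 1


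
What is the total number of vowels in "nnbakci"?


Input string: 'nnbakci'
Operation: count vowels (a, e, i, o, u)
Scan: s[0]='n', s[1]='n', s[2]='b', s[3]='a' (vowel), s[4]='k', s[5]='c', s[6]='i' (vowel)
Vowels found: 2
Result: 2


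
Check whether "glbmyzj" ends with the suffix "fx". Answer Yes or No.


Input string: 'glbmyzj'
Suffix to check: 'fx'
Last 2 characters of input: 'zj'
Match: False
Result: No


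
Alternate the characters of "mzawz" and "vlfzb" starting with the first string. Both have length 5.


String 1: 'mzawz'
String 2: 'vlfzb'
Operation: alternate characters
Pairs: 'm'+'v', 'z'+'l', 'a'+'f', 'w'+'z', 'z'+'b'
Result: mvzlafwzzb


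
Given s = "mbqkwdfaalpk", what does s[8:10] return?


Input string: 'mbqkwdfaalpk'
Operation: slice [8:10]
Extract characters: s[8]='a', s[9]='l'
Result: al


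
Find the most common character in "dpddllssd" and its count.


Input: 'dpddllssd'
Operation: tally each character
Counts: 'd':4, 'l':2, 'p':1, 's':2
Maximum: 'd' appears 4 times


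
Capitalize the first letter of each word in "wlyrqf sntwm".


Input string: 'wlyrqf sntwm'
Operation: capitalize first letter of each word
Word transformations: 'wlyrqf'->'Wlyrqf', 'sntwm'->'Sntwm'
Result: Wlyrqf Sntwm


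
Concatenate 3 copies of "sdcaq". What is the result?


Input string: 'sdcaq'
Operation: repeat 3 times
Concatenation: 'sdcaq' + 'sdcaq' + 'sdcaq'
Result: sdcaqsdcaqsdcaq


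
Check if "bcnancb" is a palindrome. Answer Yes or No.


Input string: 'bcnancb'
Reversed: 'bcnancb'
Compare pairs: s[0]='b' vs s[6]='b' (match), s[1]='c' vs s[5]='c' (match), s[2]='n' vs s[4]='n' (match)
Palindrome: Yes


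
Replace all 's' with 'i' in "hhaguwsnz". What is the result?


Input string: 'hhaguwsnz'
Operation: replace 's' with 'i'
Positions of 's': 6
After replacement: hhaguwinz


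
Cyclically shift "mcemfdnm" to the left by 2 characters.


Input: 'mcemfdnm', shift = 2
Operation: split at index 2 and swap parts
Front part s[0:2] = 'mc'
Back part s[2:] = 'emfdnm'
Rotated = back + front = 'emfdnm' + 'mc'
Result: emfdnmmc


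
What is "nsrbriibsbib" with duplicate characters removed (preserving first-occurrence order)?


Input: 'nsrbriibsbib'
Operation: keep first occurrence of each character
Scan: s[0]='n' new -> keep; s[1]='s' new -> keep; s[2]='r' new -> keep; s[3]='b' new -> keep; s[4]='r' seen -> skip; s[5]='i' new -> keep; s[6]='i' seen -> skip; s[7]='b' seen -> skip; s[8]='s' seen -> skip; s[9]='b' seen -> skip; s[10]='i' seen -> skip; s[11]='b' seen -> skip
Result: nsrbi


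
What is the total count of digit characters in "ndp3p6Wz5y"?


Input string: 'ndp3p6Wz5y'
Operation: count digit characters (0-9)
Scan: 'n', 'd', 'p', '3'(digit), 'p', '6'(digit), 'W', 'z', '5'(digit), 'y'
Digits found: 3
Result: 3


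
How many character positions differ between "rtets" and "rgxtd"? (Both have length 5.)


String 1: 'rtets'
String 2: 'rgxtd'
Compare each position: pos 0: 'r'=='r', pos 1: 't'!='g', pos 2: 'e'!='x', pos 3: 't'=='t', pos 4: 's'!='d'
Differing positions: 3
Hamming distance: 3


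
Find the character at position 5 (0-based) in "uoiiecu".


Input string: 'uoiiecu'
Operation: get character at index 5
Index mapping: s[0]='u', s[1]='o', s[2]='i', s[3]='i', s[4]='e', s[5]='c'
Result: 'c'


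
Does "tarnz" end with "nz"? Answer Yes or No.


Input string: 'tarnz'
Suffix to check: 'nz'
Last 2 characters of input: 'nz'
Match: True
Result: Yes


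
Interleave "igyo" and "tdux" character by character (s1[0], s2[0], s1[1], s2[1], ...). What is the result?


String 1: 'igyo'
String 2: 'tdux'
Operation: alternate characters
Pairs: 'i'+'t', 'g'+'d', 'y'+'u', 'o'+'x'
Result: itgdyuox


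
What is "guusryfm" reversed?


Input string: 'guusryfm'
Operation: reverse character order
Original order: 'g' -> 'u' -> 'u' -> 's' -> 'r' -> 'y' -> 'f' -> 'm'
Reversed order: 'm' -> 'f' -> 'y' -> 'r' -> 's' -> 'u' -> 'u' -> 'g'
Result: mfyrsuug


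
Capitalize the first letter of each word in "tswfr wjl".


Input string: 'tswfr wjl'
Operation: capitalize first letter of each word
Word transformations: 'tswfr'->'Tswfr', 'wjl'->'Wjl'
Result: Tswfr Wjl


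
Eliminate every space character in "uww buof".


Input string: 'uww buof'
Operation: remove all spaces
Words: 'uww', 'buof'
Join without spaces: uwwbuof


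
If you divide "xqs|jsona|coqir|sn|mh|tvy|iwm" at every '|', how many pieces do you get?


Input string: 'xqs|jsona|coqir|sn|mh|tvy|iwm'
Delimiter: '|'
Split result: 'xqs', 'jsona', 'coqir', 'sn', 'mh', 'tvy', 'iwm'
Number of parts: 7


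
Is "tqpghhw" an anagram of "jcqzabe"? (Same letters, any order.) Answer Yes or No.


String 1: 'jcqzabe' -> sorted: 'abcejqz'
String 2: 'tqpghhw' -> sorted: 'ghhpqtw'
Compare sorted forms: 'abcejqz' != 'ghhpqtw'
Anagram: No


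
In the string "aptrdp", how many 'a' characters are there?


Input string: 'aptrdp'
Target character: 'a'
Scan each position: s[0]='a'
Matches found at indices: 0
Total: 1


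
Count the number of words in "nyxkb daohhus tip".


Input string: 'nyxkb daohhus tip'
Operation: split by spaces
Words found: 'nyxkb', 'daohhus', 'tip'
Word count: 3


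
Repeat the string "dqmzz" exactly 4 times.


Input string: 'dqmzz'
Operation: repeat 4 times
Concatenation: 'dqmzz' + 'dqmzz' + 'dqmzz' + 'dqmzz'
Result: dqmzzdqmzzdqmzzdqmzz


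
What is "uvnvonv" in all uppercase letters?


Input string: 'uvnvonv'
Operation: convert each letter to uppercase
Mapping: 'u'->'U', 'v'->'V', 'n'->'N', 'v'->'V', 'o'->'O', 'n'->'N', 'v'->'V'
Result: UVNVONV


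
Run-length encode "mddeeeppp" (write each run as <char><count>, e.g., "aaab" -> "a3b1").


Input: 'mddeeeppp'
Operation: identify consecutive runs
Runs: 'm' -> m1, 'dd' -> d2, 'eee' -> e3, 'ppp' -> p3
Encoded: m1d2e3p3


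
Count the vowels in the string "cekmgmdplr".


Input string: 'cekmgmdplr'
Operation: count vowels (a, e, i, o, u)
Scan: s[0]='c', s[1]='e' (vowel), s[2]='k', s[3]='m', s[4]='g', s[5]='m', s[6]='d', s[7]='p', s[8]='l', s[9]='r'
Vowels found: 1
Result: 1


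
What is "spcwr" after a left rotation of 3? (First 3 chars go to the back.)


Input: 'spcwr', shift = 3
Operation: split at index 3 and swap parts
Front part s[0:3] = 'spc'
Back part s[3:] = 'wr'
Rotated = back + front = 'wr' + 'spc'
Result: wrspc


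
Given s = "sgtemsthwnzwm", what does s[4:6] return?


Input string: 'sgtemsthwnzwm'
Operation: slice [4:6]
Extract characters: s[4]='m', s[5]='s'
Result: ms


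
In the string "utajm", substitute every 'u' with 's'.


Input string: 'utajm'
Operation: replace 'u' with 's'
Positions of 'u': 0
After replacement: stajm


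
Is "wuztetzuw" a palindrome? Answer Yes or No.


Input string: 'wuztetzuw'
Reversed: 'wuztetzuw'
Compare pairs: s[0]='w' vs s[8]='w' (match), s[1]='u' vs s[7]='u' (match), s[2]='z' vs s[6]='z' (match), s[3]='t' vs s[5]='t' (match)
Palindrome: Yes


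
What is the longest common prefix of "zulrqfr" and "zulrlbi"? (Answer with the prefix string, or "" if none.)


String 1: 'zulrqfr'
String 2: 'zulrlbi'
Compare position by position:
pos 0: 'z' vs 'z' match
pos 1: 'u' vs 'u' match
pos 2: 'l' vs 'l' match
pos 3: 'r' vs 'r' match
pos 4: 'q' vs 'l' differ -> stop
Longest common prefix: "zulr" (length 4)


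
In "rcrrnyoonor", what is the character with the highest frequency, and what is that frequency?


Input: 'rcrrnyoonor'
Operation: tally each character
Counts: 'c':1, 'n':2, 'o':3, 'r':4, 'y':1
Maximum: 'r' appears 4 times


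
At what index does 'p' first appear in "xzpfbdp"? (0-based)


Input string: 'xzpfbdp'
Target: 'p'
Scanning left to right: s[0]='x', s[1]='z', s[2]='p'
First match at index: 2


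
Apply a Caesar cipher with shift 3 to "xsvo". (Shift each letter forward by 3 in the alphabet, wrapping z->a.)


Input: 'xsvo', shift = 3
Operation: for each letter, (position + 3) mod 26
Mapping: 'x'(23+3=26, 26 mod 26=0)->'a', 's'(18+3=21)->'v', 'v'(21+3=24)->'y', 'o'(14+3=17)->'r'
Result: avyr


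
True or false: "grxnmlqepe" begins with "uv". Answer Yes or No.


Input string: 'grxnmlqepe'
Prefix to check: 'uv'
First 2 characters of input: 'gr'
Match: False
Result: No


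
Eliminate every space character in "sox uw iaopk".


Input string: 'sox uw iaopk'
Operation: remove all spaces
Words: 'sox', 'uw', 'iaopk'
Join without spaces: soxuwiaopk


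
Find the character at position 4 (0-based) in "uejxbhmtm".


Input string: 'uejxbhmtm'
Operation: get character at index 4
Index mapping: s[0]='u', s[1]='e', s[2]='j', s[3]='x', s[4]='b'
Result: 'b'


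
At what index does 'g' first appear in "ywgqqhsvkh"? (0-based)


Input string: 'ywgqqhsvkh'
Target: 'g'
Scanning left to right: s[0]='y', s[1]='w', s[2]='g'
First match at index: 2


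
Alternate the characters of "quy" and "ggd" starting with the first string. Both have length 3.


String 1: 'quy'
String 2: 'ggd'
Operation: alternate characters
Pairs: 'q'+'g', 'u'+'g', 'y'+'d'
Result: qgugyd


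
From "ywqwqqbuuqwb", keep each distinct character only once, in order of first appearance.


Input: 'ywqwqqbuuqwb'
Operation: keep first occurrence of each character
Scan: s[0]='y' new -> keep; s[1]='w' new -> keep; s[2]='q' new -> keep; s[3]='w' seen -> skip; s[4]='q' seen -> skip; s[5]='q' seen -> skip; s[6]='b' new -> keep; s[7]='u' new -> keep; s[8]='u' seen -> skip; s[9]='q' seen -> skip; s[10]='w' seen -> skip; s[11]='b' seen -> skip
Result: ywqbu


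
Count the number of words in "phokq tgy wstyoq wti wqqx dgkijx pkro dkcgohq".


Input string: 'phokq tgy wstyoq wti wqqx dgkijx pkro dkcgohq'
Operation: split by spaces
Words found: 'phokq', 'tgy', 'wstyoq', 'wti', 'wqqx', 'dgkijx', 'pkro', 'dkcgohq'
Word count: 8


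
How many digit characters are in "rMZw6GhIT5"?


Input string: 'rMZw6GhIT5'
Operation: count digit characters (0-9)
Scan: 'r', 'M', 'Z', 'w', '6'(digit), 'G', 'h', 'I', 'T', '5'(digit)
Digits found: 2
Result: 2


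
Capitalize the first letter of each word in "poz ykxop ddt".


Input string: 'poz ykxop ddt'
Operation: capitalize first letter of each word
Word transformations: 'poz'->'Poz', 'ykxop'->'Ykxop', 'ddt'->'Ddt'
Result: Poz Ykxop Ddt


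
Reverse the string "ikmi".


Input string: 'ikmi'
Operation: reverse character order
Original order: 'i' -> 'k' -> 'm' -> 'i'
Reversed order: 'i' -> 'm' -> 'k' -> 'i'
Result: imki


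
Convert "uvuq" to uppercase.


Input string: 'uvuq'
Operation: convert each letter to uppercase
Mapping: 'u'->'U', 'v'->'V', 'u'->'U', 'q'->'Q'
Result: UVUQ


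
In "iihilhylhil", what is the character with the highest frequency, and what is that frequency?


Input: 'iihilhylhil'
Operation: tally each character
Counts: 'h':3, 'i':4, 'l':3, 'y':1
Maximum: 'i' appears 4 times


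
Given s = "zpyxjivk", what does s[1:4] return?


Input string: 'zpyxjivk'
Operation: slice [1:4]
Extract characters: s[1]='p', s[2]='y', s[3]='x'
Result: pyx


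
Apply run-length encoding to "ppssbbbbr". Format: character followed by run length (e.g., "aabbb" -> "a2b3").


Input: 'ppssbbbbr'
Operation: identify consecutive runs
Runs: 'pp' -> p2, 'ss' -> s2, 'bbbb' -> b4, 'r' -> r1
Encoded: p2s2b4r1


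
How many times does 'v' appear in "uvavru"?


Input string: 'uvavru'
Target character: 'v'
Scan each position: s[1]='v', s[3]='v'
Matches found at indices: 1, 3
Total: 2


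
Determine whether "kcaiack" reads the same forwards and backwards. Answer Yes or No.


Input string: 'kcaiack'
Reversed: 'kcaiack'
Compare pairs: s[0]='k' vs s[6]='k' (match), s[1]='c' vs s[5]='c' (match), s[2]='a' vs s[4]='a' (match)
Palindrome: Yes


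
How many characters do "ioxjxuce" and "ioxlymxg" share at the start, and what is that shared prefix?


String 1: 'ioxjxuce'
String 2: 'ioxlymxg'
Compare position by position:
pos 0: 'i' vs 'i' match
pos 1: 'o' vs 'o' match
pos 2: 'x' vs 'x' match
pos 3: 'j' vs 'l' differ -> stop
Longest common prefix: "iox" (length 3)


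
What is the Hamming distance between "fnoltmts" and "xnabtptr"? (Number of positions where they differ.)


String 1: 'fnoltmts'
String 2: 'xnabtptr'
Compare each position: pos 0: 'f'!='x', pos 1: 'n'=='n', pos 2: 'o'!='a', pos 3: 'l'!='b', pos 4: 't'=='t', pos 5: 'm'!='p', pos 6: 't'=='t', pos 7: 's'!='r'
Differing positions: 5
Hamming distance: 5


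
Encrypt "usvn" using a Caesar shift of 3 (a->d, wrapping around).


Input: 'usvn', shift = 3
Operation: for each letter, (position + 3) mod 26
Mapping: 'u'(20+3=23)->'x', 's'(18+3=21)->'v', 'v'(21+3=24)->'y', 'n'(13+3=16)->'q'
Result: xvyq


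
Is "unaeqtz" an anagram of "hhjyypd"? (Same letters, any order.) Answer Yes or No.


String 1: 'hhjyypd' -> sorted: 'dhhjpyy'
String 2: 'unaeqtz' -> sorted: 'aenqtuz'
Compare sorted forms: 'dhhjpyy' != 'aenqtuz'
Anagram: No


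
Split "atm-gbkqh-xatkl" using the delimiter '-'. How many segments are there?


Input string: 'atm-gbkqh-xatkl'
Delimiter: '-'
Split result: 'atm', 'gbkqh', 'xatkl'
Number of parts: 3


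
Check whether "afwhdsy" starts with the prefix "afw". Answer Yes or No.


Input string: 'afwhdsy'
Prefix to check: 'afw'
First 3 characters of input: 'afw'
Match: True
Result: Yes


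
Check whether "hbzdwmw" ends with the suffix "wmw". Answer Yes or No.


Input string: 'hbzdwmw'
Suffix to check: 'wmw'
Last 3 characters of input: 'wmw'
Match: True
Result: Yes


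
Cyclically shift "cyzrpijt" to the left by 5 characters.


Input: 'cyzrpijt', shift = 5
Operation: split at index 5 and swap parts
Front part s[0:5] = 'cyzrp'
Back part s[5:] = 'ijt'
Rotated = back + front = 'ijt' + 'cyzrp'
Result: ijtcyzrp


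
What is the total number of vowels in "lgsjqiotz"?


Input string: 'lgsjqiotz'
Operation: count vowels (a, e, i, o, u)
Scan: s[0]='l', s[1]='g', s[2]='s', s[3]='j', s[4]='q', s[5]='i' (vowel), s[6]='o' (vowel), s[7]='t', s[8]='z'
Vowels found: 2
Result: 2


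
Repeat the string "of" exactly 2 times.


Input string: 'of'
Operation: repeat 2 times
Concatenation: 'of' + 'of'
Result: ofof


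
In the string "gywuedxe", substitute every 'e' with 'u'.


Input string: 'gywuedxe'
Operation: replace 'e' with 'u'
Positions of 'e': 4, 7
After replacement: gywuudxu


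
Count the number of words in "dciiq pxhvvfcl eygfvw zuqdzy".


Input string: 'dciiq pxhvvfcl eygfvw zuqdzy'
Operation: split by spaces
Words found: 'dciiq', 'pxhvvfcl', 'eygfvw', 'zuqdzy'
Word count: 4


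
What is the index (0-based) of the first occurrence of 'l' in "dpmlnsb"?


Input string: 'dpmlnsb'
Target: 'l'
Scanning left to right: s[0]='d', s[1]='p', s[2]='m', s[3]='l'
First match at index: 3


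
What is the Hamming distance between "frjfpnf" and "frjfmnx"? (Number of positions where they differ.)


String 1: 'frjfpnf'
String 2: 'frjfmnx'
Compare each position: pos 0: 'f'=='f', pos 1: 'r'=='r', pos 2: 'j'=='j', pos 3: 'f'=='f', pos 4: 'p'!='m', pos 5: 'n'=='n', pos 6: 'f'!='x'
Differing positions: 2
Hamming distance: 2


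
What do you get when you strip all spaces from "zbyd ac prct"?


Input string: 'zbyd ac prct'
Operation: remove all spaces
Words: 'zbyd', 'ac', 'prct'
Join without spaces: zbydacprct


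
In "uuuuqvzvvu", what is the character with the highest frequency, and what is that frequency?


Input: 'uuuuqvzvvu'
Operation: tally each character
Counts: 'q':1, 'u':5, 'v':3, 'z':1
Maximum: 'u' appears 5 times


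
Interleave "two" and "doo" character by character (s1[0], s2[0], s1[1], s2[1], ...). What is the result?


String 1: 'two'
String 2: 'doo'
Operation: alternate characters
Pairs: 't'+'d', 'w'+'o', 'o'+'o'
Result: tdwooo


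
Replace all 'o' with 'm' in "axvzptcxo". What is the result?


Input string: 'axvzptcxo'
Operation: replace 'o' with 'm'
Positions of 'o': 8
After replacement: axvzptcxm


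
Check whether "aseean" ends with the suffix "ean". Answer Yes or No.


Input string: 'aseean'
Suffix to check: 'ean'
Last 3 characters of input: 'ean'
Match: True
Result: Yes


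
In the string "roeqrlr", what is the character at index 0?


Input string: 'roeqrlr'
Operation: get character at index 0
Index mapping: s[0]='r'
Result: 'r'


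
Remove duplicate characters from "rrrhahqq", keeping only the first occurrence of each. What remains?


Input: 'rrrhahqq'
Operation: keep first occurrence of each character
Scan: s[0]='r' new -> keep; s[1]='r' seen -> skip; s[2]='r' seen -> skip; s[3]='h' new -> keep; s[4]='a' new -> keep; s[5]='h' seen -> skip; s[6]='q' new -> keep; s[7]='q' seen -> skip
Result: rhaq


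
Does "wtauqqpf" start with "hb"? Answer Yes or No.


Input string: 'wtauqqpf'
Prefix to check: 'hb'
First 2 characters of input: 'wt'
Match: False
Result: No
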